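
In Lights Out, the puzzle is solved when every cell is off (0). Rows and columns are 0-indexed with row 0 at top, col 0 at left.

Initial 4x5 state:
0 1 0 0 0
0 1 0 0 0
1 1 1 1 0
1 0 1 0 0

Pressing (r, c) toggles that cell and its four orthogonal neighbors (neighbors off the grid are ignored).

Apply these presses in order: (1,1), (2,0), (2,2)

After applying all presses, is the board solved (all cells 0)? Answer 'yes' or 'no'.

Answer: yes

Derivation:
After press 1 at (1,1):
0 0 0 0 0
1 0 1 0 0
1 0 1 1 0
1 0 1 0 0

After press 2 at (2,0):
0 0 0 0 0
0 0 1 0 0
0 1 1 1 0
0 0 1 0 0

After press 3 at (2,2):
0 0 0 0 0
0 0 0 0 0
0 0 0 0 0
0 0 0 0 0

Lights still on: 0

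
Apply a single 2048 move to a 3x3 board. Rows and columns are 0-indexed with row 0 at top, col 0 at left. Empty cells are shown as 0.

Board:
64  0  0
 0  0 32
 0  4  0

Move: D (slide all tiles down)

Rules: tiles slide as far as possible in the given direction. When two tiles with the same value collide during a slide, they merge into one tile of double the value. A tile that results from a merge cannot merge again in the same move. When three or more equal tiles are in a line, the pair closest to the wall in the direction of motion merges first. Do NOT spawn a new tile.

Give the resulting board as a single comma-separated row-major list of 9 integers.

Answer: 0, 0, 0, 0, 0, 0, 64, 4, 32

Derivation:
Slide down:
col 0: [64, 0, 0] -> [0, 0, 64]
col 1: [0, 0, 4] -> [0, 0, 4]
col 2: [0, 32, 0] -> [0, 0, 32]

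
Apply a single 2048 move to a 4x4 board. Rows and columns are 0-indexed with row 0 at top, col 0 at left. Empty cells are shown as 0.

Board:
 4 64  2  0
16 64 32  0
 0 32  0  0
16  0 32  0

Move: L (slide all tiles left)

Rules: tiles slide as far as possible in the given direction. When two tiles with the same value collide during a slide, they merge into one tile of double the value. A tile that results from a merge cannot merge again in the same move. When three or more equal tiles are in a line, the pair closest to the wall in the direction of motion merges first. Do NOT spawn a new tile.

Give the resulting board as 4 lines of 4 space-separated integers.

Answer:  4 64  2  0
16 64 32  0
32  0  0  0
16 32  0  0

Derivation:
Slide left:
row 0: [4, 64, 2, 0] -> [4, 64, 2, 0]
row 1: [16, 64, 32, 0] -> [16, 64, 32, 0]
row 2: [0, 32, 0, 0] -> [32, 0, 0, 0]
row 3: [16, 0, 32, 0] -> [16, 32, 0, 0]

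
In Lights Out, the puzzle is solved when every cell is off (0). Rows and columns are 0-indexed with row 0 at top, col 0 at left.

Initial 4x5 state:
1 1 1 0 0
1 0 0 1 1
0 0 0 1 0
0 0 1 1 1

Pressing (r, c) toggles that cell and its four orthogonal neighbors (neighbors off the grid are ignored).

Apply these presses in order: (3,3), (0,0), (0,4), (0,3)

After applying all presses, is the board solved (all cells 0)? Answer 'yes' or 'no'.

After press 1 at (3,3):
1 1 1 0 0
1 0 0 1 1
0 0 0 0 0
0 0 0 0 0

After press 2 at (0,0):
0 0 1 0 0
0 0 0 1 1
0 0 0 0 0
0 0 0 0 0

After press 3 at (0,4):
0 0 1 1 1
0 0 0 1 0
0 0 0 0 0
0 0 0 0 0

After press 4 at (0,3):
0 0 0 0 0
0 0 0 0 0
0 0 0 0 0
0 0 0 0 0

Lights still on: 0

Answer: yes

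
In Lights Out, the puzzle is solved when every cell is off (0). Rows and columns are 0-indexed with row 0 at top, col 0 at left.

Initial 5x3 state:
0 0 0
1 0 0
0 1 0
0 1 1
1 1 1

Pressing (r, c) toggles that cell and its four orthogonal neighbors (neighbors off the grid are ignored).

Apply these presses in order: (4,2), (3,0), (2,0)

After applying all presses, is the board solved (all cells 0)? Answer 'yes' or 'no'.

After press 1 at (4,2):
0 0 0
1 0 0
0 1 0
0 1 0
1 0 0

After press 2 at (3,0):
0 0 0
1 0 0
1 1 0
1 0 0
0 0 0

After press 3 at (2,0):
0 0 0
0 0 0
0 0 0
0 0 0
0 0 0

Lights still on: 0

Answer: yes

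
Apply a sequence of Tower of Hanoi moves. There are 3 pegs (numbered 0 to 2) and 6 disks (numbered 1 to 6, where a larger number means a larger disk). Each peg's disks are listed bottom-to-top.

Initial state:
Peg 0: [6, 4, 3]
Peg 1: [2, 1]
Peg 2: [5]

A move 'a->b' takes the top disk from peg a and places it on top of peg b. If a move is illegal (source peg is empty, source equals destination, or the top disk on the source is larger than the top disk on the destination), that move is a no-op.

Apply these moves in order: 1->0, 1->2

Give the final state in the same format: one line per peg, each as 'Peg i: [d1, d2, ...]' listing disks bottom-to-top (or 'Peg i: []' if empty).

Answer: Peg 0: [6, 4, 3, 1]
Peg 1: []
Peg 2: [5, 2]

Derivation:
After move 1 (1->0):
Peg 0: [6, 4, 3, 1]
Peg 1: [2]
Peg 2: [5]

After move 2 (1->2):
Peg 0: [6, 4, 3, 1]
Peg 1: []
Peg 2: [5, 2]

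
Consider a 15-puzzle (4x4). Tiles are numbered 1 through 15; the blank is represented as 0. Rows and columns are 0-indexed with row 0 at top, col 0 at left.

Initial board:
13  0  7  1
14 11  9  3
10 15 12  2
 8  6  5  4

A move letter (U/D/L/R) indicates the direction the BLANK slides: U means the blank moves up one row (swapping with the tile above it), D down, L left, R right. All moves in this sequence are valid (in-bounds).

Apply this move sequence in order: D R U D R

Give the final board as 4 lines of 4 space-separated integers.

After move 1 (D):
13 11  7  1
14  0  9  3
10 15 12  2
 8  6  5  4

After move 2 (R):
13 11  7  1
14  9  0  3
10 15 12  2
 8  6  5  4

After move 3 (U):
13 11  0  1
14  9  7  3
10 15 12  2
 8  6  5  4

After move 4 (D):
13 11  7  1
14  9  0  3
10 15 12  2
 8  6  5  4

After move 5 (R):
13 11  7  1
14  9  3  0
10 15 12  2
 8  6  5  4

Answer: 13 11  7  1
14  9  3  0
10 15 12  2
 8  6  5  4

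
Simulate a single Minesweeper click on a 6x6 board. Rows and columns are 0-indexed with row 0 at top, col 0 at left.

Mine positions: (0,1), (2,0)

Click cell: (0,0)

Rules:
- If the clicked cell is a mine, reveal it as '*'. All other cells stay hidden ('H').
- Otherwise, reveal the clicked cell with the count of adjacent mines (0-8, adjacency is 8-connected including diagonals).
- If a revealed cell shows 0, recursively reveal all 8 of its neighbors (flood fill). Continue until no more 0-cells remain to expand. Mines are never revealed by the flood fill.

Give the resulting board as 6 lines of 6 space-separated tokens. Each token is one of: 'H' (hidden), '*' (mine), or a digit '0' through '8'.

1 H H H H H
H H H H H H
H H H H H H
H H H H H H
H H H H H H
H H H H H H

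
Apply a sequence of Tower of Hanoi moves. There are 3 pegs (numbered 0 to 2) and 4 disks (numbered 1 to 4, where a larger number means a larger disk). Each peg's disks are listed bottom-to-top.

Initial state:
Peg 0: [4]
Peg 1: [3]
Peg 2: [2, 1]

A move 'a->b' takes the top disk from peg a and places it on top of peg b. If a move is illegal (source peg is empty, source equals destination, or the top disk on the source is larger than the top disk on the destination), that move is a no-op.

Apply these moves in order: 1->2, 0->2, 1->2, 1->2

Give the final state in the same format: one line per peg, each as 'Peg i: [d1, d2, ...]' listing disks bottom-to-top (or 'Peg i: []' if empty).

After move 1 (1->2):
Peg 0: [4]
Peg 1: [3]
Peg 2: [2, 1]

After move 2 (0->2):
Peg 0: [4]
Peg 1: [3]
Peg 2: [2, 1]

After move 3 (1->2):
Peg 0: [4]
Peg 1: [3]
Peg 2: [2, 1]

After move 4 (1->2):
Peg 0: [4]
Peg 1: [3]
Peg 2: [2, 1]

Answer: Peg 0: [4]
Peg 1: [3]
Peg 2: [2, 1]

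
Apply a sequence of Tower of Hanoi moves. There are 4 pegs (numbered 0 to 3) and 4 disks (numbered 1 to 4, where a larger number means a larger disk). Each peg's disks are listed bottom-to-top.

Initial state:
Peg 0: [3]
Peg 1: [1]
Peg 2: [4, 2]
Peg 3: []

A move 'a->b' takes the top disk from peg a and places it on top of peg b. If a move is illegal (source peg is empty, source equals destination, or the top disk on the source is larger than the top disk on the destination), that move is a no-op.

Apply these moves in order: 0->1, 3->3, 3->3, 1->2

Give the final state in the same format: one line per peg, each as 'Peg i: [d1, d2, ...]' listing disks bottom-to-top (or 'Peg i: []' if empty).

Answer: Peg 0: [3]
Peg 1: []
Peg 2: [4, 2, 1]
Peg 3: []

Derivation:
After move 1 (0->1):
Peg 0: [3]
Peg 1: [1]
Peg 2: [4, 2]
Peg 3: []

After move 2 (3->3):
Peg 0: [3]
Peg 1: [1]
Peg 2: [4, 2]
Peg 3: []

After move 3 (3->3):
Peg 0: [3]
Peg 1: [1]
Peg 2: [4, 2]
Peg 3: []

After move 4 (1->2):
Peg 0: [3]
Peg 1: []
Peg 2: [4, 2, 1]
Peg 3: []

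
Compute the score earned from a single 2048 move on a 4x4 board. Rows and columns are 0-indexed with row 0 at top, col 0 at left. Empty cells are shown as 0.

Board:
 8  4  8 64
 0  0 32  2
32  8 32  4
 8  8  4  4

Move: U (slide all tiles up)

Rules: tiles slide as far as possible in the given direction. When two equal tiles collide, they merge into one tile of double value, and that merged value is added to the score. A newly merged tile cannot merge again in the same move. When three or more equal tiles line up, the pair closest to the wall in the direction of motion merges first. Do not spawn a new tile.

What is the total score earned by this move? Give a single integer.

Slide up:
col 0: [8, 0, 32, 8] -> [8, 32, 8, 0]  score +0 (running 0)
col 1: [4, 0, 8, 8] -> [4, 16, 0, 0]  score +16 (running 16)
col 2: [8, 32, 32, 4] -> [8, 64, 4, 0]  score +64 (running 80)
col 3: [64, 2, 4, 4] -> [64, 2, 8, 0]  score +8 (running 88)
Board after move:
 8  4  8 64
32 16 64  2
 8  0  4  8
 0  0  0  0

Answer: 88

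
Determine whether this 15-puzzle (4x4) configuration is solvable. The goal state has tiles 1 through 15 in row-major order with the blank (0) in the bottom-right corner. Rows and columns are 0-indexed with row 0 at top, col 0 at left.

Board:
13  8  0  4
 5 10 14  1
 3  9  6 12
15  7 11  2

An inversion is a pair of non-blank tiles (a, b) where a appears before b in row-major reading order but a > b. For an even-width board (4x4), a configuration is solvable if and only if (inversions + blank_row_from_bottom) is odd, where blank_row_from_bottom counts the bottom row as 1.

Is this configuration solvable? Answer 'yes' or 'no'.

Answer: no

Derivation:
Inversions: 52
Blank is in row 0 (0-indexed from top), which is row 4 counting from the bottom (bottom = 1).
52 + 4 = 56, which is even, so the puzzle is not solvable.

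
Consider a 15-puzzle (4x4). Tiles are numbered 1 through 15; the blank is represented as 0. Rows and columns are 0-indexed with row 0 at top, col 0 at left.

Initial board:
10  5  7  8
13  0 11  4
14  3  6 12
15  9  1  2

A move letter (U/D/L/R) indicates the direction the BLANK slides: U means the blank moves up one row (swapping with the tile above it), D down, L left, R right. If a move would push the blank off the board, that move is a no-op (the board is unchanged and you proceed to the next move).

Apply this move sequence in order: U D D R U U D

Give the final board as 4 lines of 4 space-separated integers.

After move 1 (U):
10  0  7  8
13  5 11  4
14  3  6 12
15  9  1  2

After move 2 (D):
10  5  7  8
13  0 11  4
14  3  6 12
15  9  1  2

After move 3 (D):
10  5  7  8
13  3 11  4
14  0  6 12
15  9  1  2

After move 4 (R):
10  5  7  8
13  3 11  4
14  6  0 12
15  9  1  2

After move 5 (U):
10  5  7  8
13  3  0  4
14  6 11 12
15  9  1  2

After move 6 (U):
10  5  0  8
13  3  7  4
14  6 11 12
15  9  1  2

After move 7 (D):
10  5  7  8
13  3  0  4
14  6 11 12
15  9  1  2

Answer: 10  5  7  8
13  3  0  4
14  6 11 12
15  9  1  2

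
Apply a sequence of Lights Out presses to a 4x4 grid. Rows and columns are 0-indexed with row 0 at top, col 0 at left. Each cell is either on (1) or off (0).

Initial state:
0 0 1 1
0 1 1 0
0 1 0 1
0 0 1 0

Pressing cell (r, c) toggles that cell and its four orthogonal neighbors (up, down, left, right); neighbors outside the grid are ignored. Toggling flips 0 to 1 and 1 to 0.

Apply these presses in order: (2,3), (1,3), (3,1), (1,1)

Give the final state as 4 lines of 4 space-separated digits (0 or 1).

After press 1 at (2,3):
0 0 1 1
0 1 1 1
0 1 1 0
0 0 1 1

After press 2 at (1,3):
0 0 1 0
0 1 0 0
0 1 1 1
0 0 1 1

After press 3 at (3,1):
0 0 1 0
0 1 0 0
0 0 1 1
1 1 0 1

After press 4 at (1,1):
0 1 1 0
1 0 1 0
0 1 1 1
1 1 0 1

Answer: 0 1 1 0
1 0 1 0
0 1 1 1
1 1 0 1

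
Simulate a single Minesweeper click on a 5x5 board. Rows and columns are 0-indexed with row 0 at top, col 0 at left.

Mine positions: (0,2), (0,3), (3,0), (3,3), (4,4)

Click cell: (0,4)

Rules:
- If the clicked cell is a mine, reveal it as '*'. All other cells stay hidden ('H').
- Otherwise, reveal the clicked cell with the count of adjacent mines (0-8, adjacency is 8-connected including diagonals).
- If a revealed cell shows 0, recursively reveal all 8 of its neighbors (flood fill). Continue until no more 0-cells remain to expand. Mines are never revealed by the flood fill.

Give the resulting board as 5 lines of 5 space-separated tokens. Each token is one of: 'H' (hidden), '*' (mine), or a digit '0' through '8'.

H H H H 1
H H H H H
H H H H H
H H H H H
H H H H H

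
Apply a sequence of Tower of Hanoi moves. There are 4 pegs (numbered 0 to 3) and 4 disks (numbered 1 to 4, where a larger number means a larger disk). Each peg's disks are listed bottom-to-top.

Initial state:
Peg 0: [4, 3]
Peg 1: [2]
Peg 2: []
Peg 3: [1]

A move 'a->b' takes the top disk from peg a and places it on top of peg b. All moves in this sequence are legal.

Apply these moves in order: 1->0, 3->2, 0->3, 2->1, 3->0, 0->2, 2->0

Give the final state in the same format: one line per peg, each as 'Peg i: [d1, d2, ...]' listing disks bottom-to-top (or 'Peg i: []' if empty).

Answer: Peg 0: [4, 3, 2]
Peg 1: [1]
Peg 2: []
Peg 3: []

Derivation:
After move 1 (1->0):
Peg 0: [4, 3, 2]
Peg 1: []
Peg 2: []
Peg 3: [1]

After move 2 (3->2):
Peg 0: [4, 3, 2]
Peg 1: []
Peg 2: [1]
Peg 3: []

After move 3 (0->3):
Peg 0: [4, 3]
Peg 1: []
Peg 2: [1]
Peg 3: [2]

After move 4 (2->1):
Peg 0: [4, 3]
Peg 1: [1]
Peg 2: []
Peg 3: [2]

After move 5 (3->0):
Peg 0: [4, 3, 2]
Peg 1: [1]
Peg 2: []
Peg 3: []

After move 6 (0->2):
Peg 0: [4, 3]
Peg 1: [1]
Peg 2: [2]
Peg 3: []

After move 7 (2->0):
Peg 0: [4, 3, 2]
Peg 1: [1]
Peg 2: []
Peg 3: []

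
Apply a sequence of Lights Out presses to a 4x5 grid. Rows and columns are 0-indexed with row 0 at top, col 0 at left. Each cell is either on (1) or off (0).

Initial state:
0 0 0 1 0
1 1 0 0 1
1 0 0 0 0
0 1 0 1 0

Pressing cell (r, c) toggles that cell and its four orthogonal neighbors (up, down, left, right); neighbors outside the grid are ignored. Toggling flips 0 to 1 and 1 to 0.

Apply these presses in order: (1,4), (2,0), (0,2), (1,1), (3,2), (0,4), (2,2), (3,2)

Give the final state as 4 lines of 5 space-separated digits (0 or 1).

After press 1 at (1,4):
0 0 0 1 1
1 1 0 1 0
1 0 0 0 1
0 1 0 1 0

After press 2 at (2,0):
0 0 0 1 1
0 1 0 1 0
0 1 0 0 1
1 1 0 1 0

After press 3 at (0,2):
0 1 1 0 1
0 1 1 1 0
0 1 0 0 1
1 1 0 1 0

After press 4 at (1,1):
0 0 1 0 1
1 0 0 1 0
0 0 0 0 1
1 1 0 1 0

After press 5 at (3,2):
0 0 1 0 1
1 0 0 1 0
0 0 1 0 1
1 0 1 0 0

After press 6 at (0,4):
0 0 1 1 0
1 0 0 1 1
0 0 1 0 1
1 0 1 0 0

After press 7 at (2,2):
0 0 1 1 0
1 0 1 1 1
0 1 0 1 1
1 0 0 0 0

After press 8 at (3,2):
0 0 1 1 0
1 0 1 1 1
0 1 1 1 1
1 1 1 1 0

Answer: 0 0 1 1 0
1 0 1 1 1
0 1 1 1 1
1 1 1 1 0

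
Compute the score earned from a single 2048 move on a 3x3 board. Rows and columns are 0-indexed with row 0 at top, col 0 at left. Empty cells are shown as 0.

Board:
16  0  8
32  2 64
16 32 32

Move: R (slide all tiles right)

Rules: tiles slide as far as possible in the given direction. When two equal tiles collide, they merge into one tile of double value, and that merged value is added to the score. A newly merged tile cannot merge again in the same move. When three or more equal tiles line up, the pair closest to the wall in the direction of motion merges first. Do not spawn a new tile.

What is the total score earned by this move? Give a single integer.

Answer: 64

Derivation:
Slide right:
row 0: [16, 0, 8] -> [0, 16, 8]  score +0 (running 0)
row 1: [32, 2, 64] -> [32, 2, 64]  score +0 (running 0)
row 2: [16, 32, 32] -> [0, 16, 64]  score +64 (running 64)
Board after move:
 0 16  8
32  2 64
 0 16 64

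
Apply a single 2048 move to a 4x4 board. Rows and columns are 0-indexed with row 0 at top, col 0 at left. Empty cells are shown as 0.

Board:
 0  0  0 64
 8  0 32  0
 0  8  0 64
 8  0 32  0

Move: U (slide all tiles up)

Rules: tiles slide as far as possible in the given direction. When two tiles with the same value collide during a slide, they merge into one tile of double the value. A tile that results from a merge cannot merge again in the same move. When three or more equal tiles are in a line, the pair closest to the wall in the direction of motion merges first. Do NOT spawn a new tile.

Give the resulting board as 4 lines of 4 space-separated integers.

Answer:  16   8  64 128
  0   0   0   0
  0   0   0   0
  0   0   0   0

Derivation:
Slide up:
col 0: [0, 8, 0, 8] -> [16, 0, 0, 0]
col 1: [0, 0, 8, 0] -> [8, 0, 0, 0]
col 2: [0, 32, 0, 32] -> [64, 0, 0, 0]
col 3: [64, 0, 64, 0] -> [128, 0, 0, 0]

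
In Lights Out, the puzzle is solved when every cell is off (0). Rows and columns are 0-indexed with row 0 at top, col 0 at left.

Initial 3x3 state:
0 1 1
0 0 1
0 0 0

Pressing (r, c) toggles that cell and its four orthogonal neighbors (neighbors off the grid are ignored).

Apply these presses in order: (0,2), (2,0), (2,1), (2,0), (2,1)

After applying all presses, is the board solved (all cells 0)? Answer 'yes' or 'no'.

After press 1 at (0,2):
0 0 0
0 0 0
0 0 0

After press 2 at (2,0):
0 0 0
1 0 0
1 1 0

After press 3 at (2,1):
0 0 0
1 1 0
0 0 1

After press 4 at (2,0):
0 0 0
0 1 0
1 1 1

After press 5 at (2,1):
0 0 0
0 0 0
0 0 0

Lights still on: 0

Answer: yes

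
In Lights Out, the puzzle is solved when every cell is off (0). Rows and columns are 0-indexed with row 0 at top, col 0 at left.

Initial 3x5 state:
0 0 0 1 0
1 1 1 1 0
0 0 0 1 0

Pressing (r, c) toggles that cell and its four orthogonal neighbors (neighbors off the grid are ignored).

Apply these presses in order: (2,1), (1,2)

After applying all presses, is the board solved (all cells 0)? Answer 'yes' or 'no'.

Answer: no

Derivation:
After press 1 at (2,1):
0 0 0 1 0
1 0 1 1 0
1 1 1 1 0

After press 2 at (1,2):
0 0 1 1 0
1 1 0 0 0
1 1 0 1 0

Lights still on: 7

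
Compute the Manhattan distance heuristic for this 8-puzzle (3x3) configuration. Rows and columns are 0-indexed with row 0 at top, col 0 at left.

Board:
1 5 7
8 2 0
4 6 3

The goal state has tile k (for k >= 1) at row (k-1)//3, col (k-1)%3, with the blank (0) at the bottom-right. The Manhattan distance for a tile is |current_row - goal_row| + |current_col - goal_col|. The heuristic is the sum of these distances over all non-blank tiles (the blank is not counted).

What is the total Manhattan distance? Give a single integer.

Tile 1: (0,0)->(0,0) = 0
Tile 5: (0,1)->(1,1) = 1
Tile 7: (0,2)->(2,0) = 4
Tile 8: (1,0)->(2,1) = 2
Tile 2: (1,1)->(0,1) = 1
Tile 4: (2,0)->(1,0) = 1
Tile 6: (2,1)->(1,2) = 2
Tile 3: (2,2)->(0,2) = 2
Sum: 0 + 1 + 4 + 2 + 1 + 1 + 2 + 2 = 13

Answer: 13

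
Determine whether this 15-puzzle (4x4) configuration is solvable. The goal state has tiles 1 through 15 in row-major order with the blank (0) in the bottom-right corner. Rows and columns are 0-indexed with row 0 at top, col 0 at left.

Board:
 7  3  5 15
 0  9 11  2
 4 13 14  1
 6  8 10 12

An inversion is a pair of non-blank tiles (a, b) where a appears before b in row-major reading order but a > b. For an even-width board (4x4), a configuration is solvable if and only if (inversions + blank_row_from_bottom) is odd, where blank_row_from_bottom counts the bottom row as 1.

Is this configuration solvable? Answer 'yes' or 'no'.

Inversions: 45
Blank is in row 1 (0-indexed from top), which is row 3 counting from the bottom (bottom = 1).
45 + 3 = 48, which is even, so the puzzle is not solvable.

Answer: no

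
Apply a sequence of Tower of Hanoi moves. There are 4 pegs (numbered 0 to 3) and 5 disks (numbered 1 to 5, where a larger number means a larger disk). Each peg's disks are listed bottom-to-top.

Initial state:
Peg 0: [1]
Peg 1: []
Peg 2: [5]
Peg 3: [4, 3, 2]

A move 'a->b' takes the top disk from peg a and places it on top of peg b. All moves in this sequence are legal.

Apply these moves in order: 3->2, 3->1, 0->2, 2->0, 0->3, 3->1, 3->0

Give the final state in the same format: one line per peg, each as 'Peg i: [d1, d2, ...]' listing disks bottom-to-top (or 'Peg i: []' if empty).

After move 1 (3->2):
Peg 0: [1]
Peg 1: []
Peg 2: [5, 2]
Peg 3: [4, 3]

After move 2 (3->1):
Peg 0: [1]
Peg 1: [3]
Peg 2: [5, 2]
Peg 3: [4]

After move 3 (0->2):
Peg 0: []
Peg 1: [3]
Peg 2: [5, 2, 1]
Peg 3: [4]

After move 4 (2->0):
Peg 0: [1]
Peg 1: [3]
Peg 2: [5, 2]
Peg 3: [4]

After move 5 (0->3):
Peg 0: []
Peg 1: [3]
Peg 2: [5, 2]
Peg 3: [4, 1]

After move 6 (3->1):
Peg 0: []
Peg 1: [3, 1]
Peg 2: [5, 2]
Peg 3: [4]

After move 7 (3->0):
Peg 0: [4]
Peg 1: [3, 1]
Peg 2: [5, 2]
Peg 3: []

Answer: Peg 0: [4]
Peg 1: [3, 1]
Peg 2: [5, 2]
Peg 3: []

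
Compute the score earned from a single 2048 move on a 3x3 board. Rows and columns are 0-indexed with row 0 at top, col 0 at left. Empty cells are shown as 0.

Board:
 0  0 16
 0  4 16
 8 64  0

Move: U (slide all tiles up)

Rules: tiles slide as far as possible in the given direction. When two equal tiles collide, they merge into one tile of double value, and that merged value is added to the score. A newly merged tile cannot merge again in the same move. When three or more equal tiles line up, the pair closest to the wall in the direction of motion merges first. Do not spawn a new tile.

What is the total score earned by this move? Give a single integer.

Answer: 32

Derivation:
Slide up:
col 0: [0, 0, 8] -> [8, 0, 0]  score +0 (running 0)
col 1: [0, 4, 64] -> [4, 64, 0]  score +0 (running 0)
col 2: [16, 16, 0] -> [32, 0, 0]  score +32 (running 32)
Board after move:
 8  4 32
 0 64  0
 0  0  0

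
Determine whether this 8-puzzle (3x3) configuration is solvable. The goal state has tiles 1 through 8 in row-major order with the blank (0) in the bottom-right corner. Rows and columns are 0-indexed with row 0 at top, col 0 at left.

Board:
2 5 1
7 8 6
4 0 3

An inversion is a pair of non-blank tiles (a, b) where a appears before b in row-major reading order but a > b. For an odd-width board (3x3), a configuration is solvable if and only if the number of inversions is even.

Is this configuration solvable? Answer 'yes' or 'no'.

Answer: no

Derivation:
Inversions (pairs i<j in row-major order where tile[i] > tile[j] > 0): 13
13 is odd, so the puzzle is not solvable.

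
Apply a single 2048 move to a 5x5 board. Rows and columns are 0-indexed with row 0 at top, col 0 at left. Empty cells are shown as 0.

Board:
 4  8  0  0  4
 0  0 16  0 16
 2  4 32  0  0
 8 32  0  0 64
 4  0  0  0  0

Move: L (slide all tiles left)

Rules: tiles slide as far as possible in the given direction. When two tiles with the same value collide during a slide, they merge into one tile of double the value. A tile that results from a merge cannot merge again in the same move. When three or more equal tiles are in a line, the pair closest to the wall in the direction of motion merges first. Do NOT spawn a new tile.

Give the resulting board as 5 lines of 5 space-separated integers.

Answer:  4  8  4  0  0
32  0  0  0  0
 2  4 32  0  0
 8 32 64  0  0
 4  0  0  0  0

Derivation:
Slide left:
row 0: [4, 8, 0, 0, 4] -> [4, 8, 4, 0, 0]
row 1: [0, 0, 16, 0, 16] -> [32, 0, 0, 0, 0]
row 2: [2, 4, 32, 0, 0] -> [2, 4, 32, 0, 0]
row 3: [8, 32, 0, 0, 64] -> [8, 32, 64, 0, 0]
row 4: [4, 0, 0, 0, 0] -> [4, 0, 0, 0, 0]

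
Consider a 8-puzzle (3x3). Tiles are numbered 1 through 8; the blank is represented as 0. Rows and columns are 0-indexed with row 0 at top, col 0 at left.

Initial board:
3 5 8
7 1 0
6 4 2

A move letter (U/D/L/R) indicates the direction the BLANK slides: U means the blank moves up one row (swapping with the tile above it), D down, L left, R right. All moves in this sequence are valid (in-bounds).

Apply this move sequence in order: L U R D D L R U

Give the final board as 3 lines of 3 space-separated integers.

After move 1 (L):
3 5 8
7 0 1
6 4 2

After move 2 (U):
3 0 8
7 5 1
6 4 2

After move 3 (R):
3 8 0
7 5 1
6 4 2

After move 4 (D):
3 8 1
7 5 0
6 4 2

After move 5 (D):
3 8 1
7 5 2
6 4 0

After move 6 (L):
3 8 1
7 5 2
6 0 4

After move 7 (R):
3 8 1
7 5 2
6 4 0

After move 8 (U):
3 8 1
7 5 0
6 4 2

Answer: 3 8 1
7 5 0
6 4 2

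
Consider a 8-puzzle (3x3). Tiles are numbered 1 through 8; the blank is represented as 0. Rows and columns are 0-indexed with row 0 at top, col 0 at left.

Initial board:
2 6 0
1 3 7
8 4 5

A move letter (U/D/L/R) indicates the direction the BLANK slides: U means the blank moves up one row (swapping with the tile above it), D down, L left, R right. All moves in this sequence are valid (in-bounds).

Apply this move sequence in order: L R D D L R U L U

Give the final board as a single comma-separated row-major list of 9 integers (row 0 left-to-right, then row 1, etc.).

After move 1 (L):
2 0 6
1 3 7
8 4 5

After move 2 (R):
2 6 0
1 3 7
8 4 5

After move 3 (D):
2 6 7
1 3 0
8 4 5

After move 4 (D):
2 6 7
1 3 5
8 4 0

After move 5 (L):
2 6 7
1 3 5
8 0 4

After move 6 (R):
2 6 7
1 3 5
8 4 0

After move 7 (U):
2 6 7
1 3 0
8 4 5

After move 8 (L):
2 6 7
1 0 3
8 4 5

After move 9 (U):
2 0 7
1 6 3
8 4 5

Answer: 2, 0, 7, 1, 6, 3, 8, 4, 5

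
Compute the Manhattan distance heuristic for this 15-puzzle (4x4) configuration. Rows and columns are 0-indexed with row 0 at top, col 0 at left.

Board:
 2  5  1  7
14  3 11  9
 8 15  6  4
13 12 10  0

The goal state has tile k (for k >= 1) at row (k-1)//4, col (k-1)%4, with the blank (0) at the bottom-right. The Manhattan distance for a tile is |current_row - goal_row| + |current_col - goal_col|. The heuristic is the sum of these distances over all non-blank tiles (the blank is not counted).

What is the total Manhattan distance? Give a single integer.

Tile 2: at (0,0), goal (0,1), distance |0-0|+|0-1| = 1
Tile 5: at (0,1), goal (1,0), distance |0-1|+|1-0| = 2
Tile 1: at (0,2), goal (0,0), distance |0-0|+|2-0| = 2
Tile 7: at (0,3), goal (1,2), distance |0-1|+|3-2| = 2
Tile 14: at (1,0), goal (3,1), distance |1-3|+|0-1| = 3
Tile 3: at (1,1), goal (0,2), distance |1-0|+|1-2| = 2
Tile 11: at (1,2), goal (2,2), distance |1-2|+|2-2| = 1
Tile 9: at (1,3), goal (2,0), distance |1-2|+|3-0| = 4
Tile 8: at (2,0), goal (1,3), distance |2-1|+|0-3| = 4
Tile 15: at (2,1), goal (3,2), distance |2-3|+|1-2| = 2
Tile 6: at (2,2), goal (1,1), distance |2-1|+|2-1| = 2
Tile 4: at (2,3), goal (0,3), distance |2-0|+|3-3| = 2
Tile 13: at (3,0), goal (3,0), distance |3-3|+|0-0| = 0
Tile 12: at (3,1), goal (2,3), distance |3-2|+|1-3| = 3
Tile 10: at (3,2), goal (2,1), distance |3-2|+|2-1| = 2
Sum: 1 + 2 + 2 + 2 + 3 + 2 + 1 + 4 + 4 + 2 + 2 + 2 + 0 + 3 + 2 = 32

Answer: 32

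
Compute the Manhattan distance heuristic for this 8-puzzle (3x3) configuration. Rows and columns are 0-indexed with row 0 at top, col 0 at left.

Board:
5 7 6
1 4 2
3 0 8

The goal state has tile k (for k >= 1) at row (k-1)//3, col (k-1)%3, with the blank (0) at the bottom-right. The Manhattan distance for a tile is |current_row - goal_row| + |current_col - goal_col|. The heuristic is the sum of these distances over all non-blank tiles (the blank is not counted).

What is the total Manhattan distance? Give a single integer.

Answer: 15

Derivation:
Tile 5: at (0,0), goal (1,1), distance |0-1|+|0-1| = 2
Tile 7: at (0,1), goal (2,0), distance |0-2|+|1-0| = 3
Tile 6: at (0,2), goal (1,2), distance |0-1|+|2-2| = 1
Tile 1: at (1,0), goal (0,0), distance |1-0|+|0-0| = 1
Tile 4: at (1,1), goal (1,0), distance |1-1|+|1-0| = 1
Tile 2: at (1,2), goal (0,1), distance |1-0|+|2-1| = 2
Tile 3: at (2,0), goal (0,2), distance |2-0|+|0-2| = 4
Tile 8: at (2,2), goal (2,1), distance |2-2|+|2-1| = 1
Sum: 2 + 3 + 1 + 1 + 1 + 2 + 4 + 1 = 15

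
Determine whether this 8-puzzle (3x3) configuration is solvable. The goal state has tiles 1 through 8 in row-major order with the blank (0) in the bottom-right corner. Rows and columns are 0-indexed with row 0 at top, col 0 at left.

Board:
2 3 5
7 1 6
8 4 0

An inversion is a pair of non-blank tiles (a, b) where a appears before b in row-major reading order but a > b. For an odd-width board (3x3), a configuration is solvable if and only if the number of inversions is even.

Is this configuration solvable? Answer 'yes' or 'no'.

Answer: no

Derivation:
Inversions (pairs i<j in row-major order where tile[i] > tile[j] > 0): 9
9 is odd, so the puzzle is not solvable.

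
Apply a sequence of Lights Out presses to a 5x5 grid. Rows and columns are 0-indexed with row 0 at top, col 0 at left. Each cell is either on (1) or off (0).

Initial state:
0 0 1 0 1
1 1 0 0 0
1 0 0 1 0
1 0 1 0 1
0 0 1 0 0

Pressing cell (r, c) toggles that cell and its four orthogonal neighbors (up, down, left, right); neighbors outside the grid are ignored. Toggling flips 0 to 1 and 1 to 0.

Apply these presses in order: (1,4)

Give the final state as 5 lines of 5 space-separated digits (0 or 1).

After press 1 at (1,4):
0 0 1 0 0
1 1 0 1 1
1 0 0 1 1
1 0 1 0 1
0 0 1 0 0

Answer: 0 0 1 0 0
1 1 0 1 1
1 0 0 1 1
1 0 1 0 1
0 0 1 0 0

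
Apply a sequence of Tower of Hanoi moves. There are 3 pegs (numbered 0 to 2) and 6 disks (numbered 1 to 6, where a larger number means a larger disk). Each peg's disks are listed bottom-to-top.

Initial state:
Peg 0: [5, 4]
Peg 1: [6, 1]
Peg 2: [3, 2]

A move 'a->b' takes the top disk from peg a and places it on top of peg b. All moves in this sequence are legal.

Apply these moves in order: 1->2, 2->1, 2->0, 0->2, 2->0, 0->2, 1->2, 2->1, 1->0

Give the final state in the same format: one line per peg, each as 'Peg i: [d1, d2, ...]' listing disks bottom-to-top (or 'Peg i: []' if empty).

Answer: Peg 0: [5, 4, 1]
Peg 1: [6]
Peg 2: [3, 2]

Derivation:
After move 1 (1->2):
Peg 0: [5, 4]
Peg 1: [6]
Peg 2: [3, 2, 1]

After move 2 (2->1):
Peg 0: [5, 4]
Peg 1: [6, 1]
Peg 2: [3, 2]

After move 3 (2->0):
Peg 0: [5, 4, 2]
Peg 1: [6, 1]
Peg 2: [3]

After move 4 (0->2):
Peg 0: [5, 4]
Peg 1: [6, 1]
Peg 2: [3, 2]

After move 5 (2->0):
Peg 0: [5, 4, 2]
Peg 1: [6, 1]
Peg 2: [3]

After move 6 (0->2):
Peg 0: [5, 4]
Peg 1: [6, 1]
Peg 2: [3, 2]

After move 7 (1->2):
Peg 0: [5, 4]
Peg 1: [6]
Peg 2: [3, 2, 1]

After move 8 (2->1):
Peg 0: [5, 4]
Peg 1: [6, 1]
Peg 2: [3, 2]

After move 9 (1->0):
Peg 0: [5, 4, 1]
Peg 1: [6]
Peg 2: [3, 2]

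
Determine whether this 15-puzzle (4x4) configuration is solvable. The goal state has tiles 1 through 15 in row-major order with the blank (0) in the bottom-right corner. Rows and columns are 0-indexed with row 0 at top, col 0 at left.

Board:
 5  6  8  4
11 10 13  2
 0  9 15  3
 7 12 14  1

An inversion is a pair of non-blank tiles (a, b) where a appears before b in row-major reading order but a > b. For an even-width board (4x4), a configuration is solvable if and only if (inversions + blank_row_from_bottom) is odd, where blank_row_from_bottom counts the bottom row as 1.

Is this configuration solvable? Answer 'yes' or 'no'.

Inversions: 46
Blank is in row 2 (0-indexed from top), which is row 2 counting from the bottom (bottom = 1).
46 + 2 = 48, which is even, so the puzzle is not solvable.

Answer: no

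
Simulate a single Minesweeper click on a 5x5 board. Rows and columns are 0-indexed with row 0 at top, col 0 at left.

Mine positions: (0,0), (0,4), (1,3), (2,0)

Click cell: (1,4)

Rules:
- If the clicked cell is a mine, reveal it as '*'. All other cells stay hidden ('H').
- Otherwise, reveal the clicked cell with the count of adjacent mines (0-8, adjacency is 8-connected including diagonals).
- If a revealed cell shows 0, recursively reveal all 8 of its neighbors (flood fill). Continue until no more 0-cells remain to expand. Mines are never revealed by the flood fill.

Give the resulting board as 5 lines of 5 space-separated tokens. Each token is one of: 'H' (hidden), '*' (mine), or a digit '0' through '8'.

H H H H H
H H H H 2
H H H H H
H H H H H
H H H H H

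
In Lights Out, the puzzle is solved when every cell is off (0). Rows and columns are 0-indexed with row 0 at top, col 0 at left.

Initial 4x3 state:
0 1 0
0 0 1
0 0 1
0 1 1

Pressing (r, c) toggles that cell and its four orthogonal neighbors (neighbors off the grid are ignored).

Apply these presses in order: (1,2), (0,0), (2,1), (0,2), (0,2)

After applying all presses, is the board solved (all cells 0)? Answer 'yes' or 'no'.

After press 1 at (1,2):
0 1 1
0 1 0
0 0 0
0 1 1

After press 2 at (0,0):
1 0 1
1 1 0
0 0 0
0 1 1

After press 3 at (2,1):
1 0 1
1 0 0
1 1 1
0 0 1

After press 4 at (0,2):
1 1 0
1 0 1
1 1 1
0 0 1

After press 5 at (0,2):
1 0 1
1 0 0
1 1 1
0 0 1

Lights still on: 7

Answer: no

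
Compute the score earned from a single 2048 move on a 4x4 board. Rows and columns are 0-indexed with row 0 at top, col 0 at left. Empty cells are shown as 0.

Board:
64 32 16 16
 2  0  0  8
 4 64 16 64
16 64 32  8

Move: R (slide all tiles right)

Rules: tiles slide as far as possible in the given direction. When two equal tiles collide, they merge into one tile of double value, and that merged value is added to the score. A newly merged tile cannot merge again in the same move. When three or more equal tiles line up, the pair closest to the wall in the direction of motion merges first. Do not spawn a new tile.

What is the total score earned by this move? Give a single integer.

Slide right:
row 0: [64, 32, 16, 16] -> [0, 64, 32, 32]  score +32 (running 32)
row 1: [2, 0, 0, 8] -> [0, 0, 2, 8]  score +0 (running 32)
row 2: [4, 64, 16, 64] -> [4, 64, 16, 64]  score +0 (running 32)
row 3: [16, 64, 32, 8] -> [16, 64, 32, 8]  score +0 (running 32)
Board after move:
 0 64 32 32
 0  0  2  8
 4 64 16 64
16 64 32  8

Answer: 32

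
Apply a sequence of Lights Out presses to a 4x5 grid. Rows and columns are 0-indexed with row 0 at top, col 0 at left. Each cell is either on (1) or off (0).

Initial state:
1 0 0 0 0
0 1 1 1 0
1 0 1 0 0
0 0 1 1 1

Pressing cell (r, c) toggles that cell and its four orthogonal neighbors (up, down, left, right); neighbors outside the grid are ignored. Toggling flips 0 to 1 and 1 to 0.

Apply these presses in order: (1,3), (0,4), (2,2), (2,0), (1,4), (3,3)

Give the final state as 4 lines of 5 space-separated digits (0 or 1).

Answer: 1 0 0 0 0
1 1 1 1 1
0 0 0 1 1
1 0 1 0 0

Derivation:
After press 1 at (1,3):
1 0 0 1 0
0 1 0 0 1
1 0 1 1 0
0 0 1 1 1

After press 2 at (0,4):
1 0 0 0 1
0 1 0 0 0
1 0 1 1 0
0 0 1 1 1

After press 3 at (2,2):
1 0 0 0 1
0 1 1 0 0
1 1 0 0 0
0 0 0 1 1

After press 4 at (2,0):
1 0 0 0 1
1 1 1 0 0
0 0 0 0 0
1 0 0 1 1

After press 5 at (1,4):
1 0 0 0 0
1 1 1 1 1
0 0 0 0 1
1 0 0 1 1

After press 6 at (3,3):
1 0 0 0 0
1 1 1 1 1
0 0 0 1 1
1 0 1 0 0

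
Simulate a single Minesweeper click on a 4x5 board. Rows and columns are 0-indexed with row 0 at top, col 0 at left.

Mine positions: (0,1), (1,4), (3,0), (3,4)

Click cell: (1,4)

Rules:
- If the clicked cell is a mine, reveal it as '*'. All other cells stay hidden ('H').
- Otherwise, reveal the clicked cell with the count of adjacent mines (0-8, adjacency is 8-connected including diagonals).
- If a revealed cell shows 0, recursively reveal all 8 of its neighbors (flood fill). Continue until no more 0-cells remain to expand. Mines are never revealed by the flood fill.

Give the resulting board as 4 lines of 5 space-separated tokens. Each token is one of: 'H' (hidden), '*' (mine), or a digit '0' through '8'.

H H H H H
H H H H *
H H H H H
H H H H H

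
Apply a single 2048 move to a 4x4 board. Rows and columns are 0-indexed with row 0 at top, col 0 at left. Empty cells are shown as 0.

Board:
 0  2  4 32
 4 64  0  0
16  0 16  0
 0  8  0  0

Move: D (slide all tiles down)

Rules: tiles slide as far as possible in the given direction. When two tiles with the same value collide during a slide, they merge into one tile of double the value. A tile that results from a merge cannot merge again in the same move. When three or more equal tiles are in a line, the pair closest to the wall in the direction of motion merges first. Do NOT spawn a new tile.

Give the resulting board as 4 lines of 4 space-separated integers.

Slide down:
col 0: [0, 4, 16, 0] -> [0, 0, 4, 16]
col 1: [2, 64, 0, 8] -> [0, 2, 64, 8]
col 2: [4, 0, 16, 0] -> [0, 0, 4, 16]
col 3: [32, 0, 0, 0] -> [0, 0, 0, 32]

Answer:  0  0  0  0
 0  2  0  0
 4 64  4  0
16  8 16 32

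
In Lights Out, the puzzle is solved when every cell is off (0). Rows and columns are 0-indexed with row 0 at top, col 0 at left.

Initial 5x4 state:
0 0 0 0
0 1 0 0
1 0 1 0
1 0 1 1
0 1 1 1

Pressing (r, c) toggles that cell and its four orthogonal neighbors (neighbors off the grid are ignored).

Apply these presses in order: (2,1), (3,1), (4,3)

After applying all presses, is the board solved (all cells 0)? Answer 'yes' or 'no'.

Answer: yes

Derivation:
After press 1 at (2,1):
0 0 0 0
0 0 0 0
0 1 0 0
1 1 1 1
0 1 1 1

After press 2 at (3,1):
0 0 0 0
0 0 0 0
0 0 0 0
0 0 0 1
0 0 1 1

After press 3 at (4,3):
0 0 0 0
0 0 0 0
0 0 0 0
0 0 0 0
0 0 0 0

Lights still on: 0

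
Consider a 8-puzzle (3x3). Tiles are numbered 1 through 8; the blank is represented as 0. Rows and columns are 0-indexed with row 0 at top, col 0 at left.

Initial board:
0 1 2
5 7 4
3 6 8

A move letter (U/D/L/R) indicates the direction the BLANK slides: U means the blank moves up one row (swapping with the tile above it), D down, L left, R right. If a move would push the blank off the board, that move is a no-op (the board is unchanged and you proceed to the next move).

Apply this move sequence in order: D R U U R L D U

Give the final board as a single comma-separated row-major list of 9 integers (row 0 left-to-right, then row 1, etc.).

Answer: 5, 0, 2, 7, 1, 4, 3, 6, 8

Derivation:
After move 1 (D):
5 1 2
0 7 4
3 6 8

After move 2 (R):
5 1 2
7 0 4
3 6 8

After move 3 (U):
5 0 2
7 1 4
3 6 8

After move 4 (U):
5 0 2
7 1 4
3 6 8

After move 5 (R):
5 2 0
7 1 4
3 6 8

After move 6 (L):
5 0 2
7 1 4
3 6 8

After move 7 (D):
5 1 2
7 0 4
3 6 8

After move 8 (U):
5 0 2
7 1 4
3 6 8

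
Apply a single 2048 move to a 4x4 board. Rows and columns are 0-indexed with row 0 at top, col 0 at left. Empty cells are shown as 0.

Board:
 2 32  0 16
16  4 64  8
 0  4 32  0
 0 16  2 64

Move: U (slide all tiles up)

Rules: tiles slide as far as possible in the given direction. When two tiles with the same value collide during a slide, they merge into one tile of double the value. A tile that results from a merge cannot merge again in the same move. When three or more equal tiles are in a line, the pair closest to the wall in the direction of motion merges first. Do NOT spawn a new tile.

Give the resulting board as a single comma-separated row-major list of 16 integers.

Slide up:
col 0: [2, 16, 0, 0] -> [2, 16, 0, 0]
col 1: [32, 4, 4, 16] -> [32, 8, 16, 0]
col 2: [0, 64, 32, 2] -> [64, 32, 2, 0]
col 3: [16, 8, 0, 64] -> [16, 8, 64, 0]

Answer: 2, 32, 64, 16, 16, 8, 32, 8, 0, 16, 2, 64, 0, 0, 0, 0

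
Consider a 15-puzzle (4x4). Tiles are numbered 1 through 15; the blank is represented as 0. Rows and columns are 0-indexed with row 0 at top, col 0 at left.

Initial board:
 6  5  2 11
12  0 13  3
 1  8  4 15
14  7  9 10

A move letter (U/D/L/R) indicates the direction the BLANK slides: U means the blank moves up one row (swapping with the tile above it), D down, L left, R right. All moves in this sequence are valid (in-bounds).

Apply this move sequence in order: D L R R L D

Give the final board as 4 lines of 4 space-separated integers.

After move 1 (D):
 6  5  2 11
12  8 13  3
 1  0  4 15
14  7  9 10

After move 2 (L):
 6  5  2 11
12  8 13  3
 0  1  4 15
14  7  9 10

After move 3 (R):
 6  5  2 11
12  8 13  3
 1  0  4 15
14  7  9 10

After move 4 (R):
 6  5  2 11
12  8 13  3
 1  4  0 15
14  7  9 10

After move 5 (L):
 6  5  2 11
12  8 13  3
 1  0  4 15
14  7  9 10

After move 6 (D):
 6  5  2 11
12  8 13  3
 1  7  4 15
14  0  9 10

Answer:  6  5  2 11
12  8 13  3
 1  7  4 15
14  0  9 10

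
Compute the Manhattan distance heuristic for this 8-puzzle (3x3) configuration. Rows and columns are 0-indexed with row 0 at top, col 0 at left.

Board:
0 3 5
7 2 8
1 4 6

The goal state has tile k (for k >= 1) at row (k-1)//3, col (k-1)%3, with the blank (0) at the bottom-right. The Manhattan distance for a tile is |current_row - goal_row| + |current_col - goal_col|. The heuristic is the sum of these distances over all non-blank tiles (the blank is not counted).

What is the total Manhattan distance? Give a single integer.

Answer: 12

Derivation:
Tile 3: at (0,1), goal (0,2), distance |0-0|+|1-2| = 1
Tile 5: at (0,2), goal (1,1), distance |0-1|+|2-1| = 2
Tile 7: at (1,0), goal (2,0), distance |1-2|+|0-0| = 1
Tile 2: at (1,1), goal (0,1), distance |1-0|+|1-1| = 1
Tile 8: at (1,2), goal (2,1), distance |1-2|+|2-1| = 2
Tile 1: at (2,0), goal (0,0), distance |2-0|+|0-0| = 2
Tile 4: at (2,1), goal (1,0), distance |2-1|+|1-0| = 2
Tile 6: at (2,2), goal (1,2), distance |2-1|+|2-2| = 1
Sum: 1 + 2 + 1 + 1 + 2 + 2 + 2 + 1 = 12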